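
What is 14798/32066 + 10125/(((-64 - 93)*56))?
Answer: -97282117/140962136 ≈ -0.69013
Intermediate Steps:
14798/32066 + 10125/(((-64 - 93)*56)) = 14798*(1/32066) + 10125/((-157*56)) = 7399/16033 + 10125/(-8792) = 7399/16033 + 10125*(-1/8792) = 7399/16033 - 10125/8792 = -97282117/140962136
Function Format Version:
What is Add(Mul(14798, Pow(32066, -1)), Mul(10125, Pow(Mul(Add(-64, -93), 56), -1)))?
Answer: Rational(-97282117, 140962136) ≈ -0.69013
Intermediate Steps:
Add(Mul(14798, Pow(32066, -1)), Mul(10125, Pow(Mul(Add(-64, -93), 56), -1))) = Add(Mul(14798, Rational(1, 32066)), Mul(10125, Pow(Mul(-157, 56), -1))) = Add(Rational(7399, 16033), Mul(10125, Pow(-8792, -1))) = Add(Rational(7399, 16033), Mul(10125, Rational(-1, 8792))) = Add(Rational(7399, 16033), Rational(-10125, 8792)) = Rational(-97282117, 140962136)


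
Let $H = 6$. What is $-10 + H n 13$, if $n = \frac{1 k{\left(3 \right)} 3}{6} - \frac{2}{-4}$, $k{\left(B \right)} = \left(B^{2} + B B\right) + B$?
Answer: $848$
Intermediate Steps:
$k{\left(B \right)} = B + 2 B^{2}$ ($k{\left(B \right)} = \left(B^{2} + B^{2}\right) + B = 2 B^{2} + B = B + 2 B^{2}$)
$n = 11$ ($n = \frac{1 \cdot 3 \left(1 + 2 \cdot 3\right) 3}{6} - \frac{2}{-4} = 1 \cdot 3 \left(1 + 6\right) 3 \cdot \frac{1}{6} - - \frac{1}{2} = 1 \cdot 3 \cdot 7 \cdot 3 \cdot \frac{1}{6} + \frac{1}{2} = 1 \cdot 21 \cdot 3 \cdot \frac{1}{6} + \frac{1}{2} = 21 \cdot 3 \cdot \frac{1}{6} + \frac{1}{2} = 63 \cdot \frac{1}{6} + \frac{1}{2} = \frac{21}{2} + \frac{1}{2} = 11$)
$-10 + H n 13 = -10 + 6 \cdot 11 \cdot 13 = -10 + 66 \cdot 13 = -10 + 858 = 848$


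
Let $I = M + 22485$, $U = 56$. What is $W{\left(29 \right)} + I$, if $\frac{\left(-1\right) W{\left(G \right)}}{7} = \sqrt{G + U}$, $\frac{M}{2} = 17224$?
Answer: $56933 - 7 \sqrt{85} \approx 56868.0$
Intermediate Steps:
$M = 34448$ ($M = 2 \cdot 17224 = 34448$)
$W{\left(G \right)} = - 7 \sqrt{56 + G}$ ($W{\left(G \right)} = - 7 \sqrt{G + 56} = - 7 \sqrt{56 + G}$)
$I = 56933$ ($I = 34448 + 22485 = 56933$)
$W{\left(29 \right)} + I = - 7 \sqrt{56 + 29} + 56933 = - 7 \sqrt{85} + 56933 = 56933 - 7 \sqrt{85}$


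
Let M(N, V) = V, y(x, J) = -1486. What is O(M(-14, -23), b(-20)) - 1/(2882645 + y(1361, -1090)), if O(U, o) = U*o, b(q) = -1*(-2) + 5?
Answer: -463866600/2881159 ≈ -161.00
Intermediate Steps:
b(q) = 7 (b(q) = 2 + 5 = 7)
O(M(-14, -23), b(-20)) - 1/(2882645 + y(1361, -1090)) = -23*7 - 1/(2882645 - 1486) = -161 - 1/2881159 = -463866600/2881159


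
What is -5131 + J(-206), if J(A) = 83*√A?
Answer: -5131 + 83*I*√206 ≈ -5131.0 + 1191.3*I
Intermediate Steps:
-5131 + J(-206) = -5131 + 83*√(-206) = -5131 + 83*(I*√206) = -5131 + 83*I*√206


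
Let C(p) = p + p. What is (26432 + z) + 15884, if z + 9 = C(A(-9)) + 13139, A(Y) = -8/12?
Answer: 166334/3 ≈ 55445.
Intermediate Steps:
A(Y) = -2/3 (A(Y) = -8*1/12 = -2/3)
C(p) = 2*p
z = 39386/3 (z = -9 + (2*(-2/3) + 13139) = -9 + (-4/3 + 13139) = -9 + 39413/3 = 39386/3 ≈ 13129.)
(26432 + z) + 15884 = (26432 + 39386/3) + 15884 = 118682/3 + 15884 = 166334/3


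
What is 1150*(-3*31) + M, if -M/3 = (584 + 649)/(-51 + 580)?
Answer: -56580249/529 ≈ -1.0696e+5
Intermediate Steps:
M = -3699/529 (M = -3*(584 + 649)/(-51 + 580) = -3699/529 ≈ -6.9924)
1150*(-3*31) + M = 1150*(-3*31) - 3699/529 = 1150*(-93) - 3699/529 = -106950 - 3699/529 = -56580249/529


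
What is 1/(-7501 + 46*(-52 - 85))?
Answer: -1/13803 ≈ -7.2448e-5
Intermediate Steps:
1/(-7501 + 46*(-52 - 85)) = 1/(-7501 + 46*(-137)) = 1/(-7501 - 6302) = 1/(-13803) = -1/13803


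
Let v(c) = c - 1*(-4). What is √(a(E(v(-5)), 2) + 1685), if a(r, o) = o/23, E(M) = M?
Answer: √891411/23 ≈ 41.050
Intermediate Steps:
v(c) = 4 + c (v(c) = c + 4 = 4 + c)
a(r, o) = o/23 (a(r, o) = o*(1/23) = o/23)
√(a(E(v(-5)), 2) + 1685) = √((1/23)*2 + 1685) = √(2/23 + 1685) = √(38757/23) = √891411/23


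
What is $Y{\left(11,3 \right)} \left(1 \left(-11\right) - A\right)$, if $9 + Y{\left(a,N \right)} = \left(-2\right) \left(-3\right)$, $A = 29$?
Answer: $120$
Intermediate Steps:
$Y{\left(a,N \right)} = -3$ ($Y{\left(a,N \right)} = -9 - -6 = -9 + 6 = -3$)
$Y{\left(11,3 \right)} \left(1 \left(-11\right) - A\right) = - 3 \left(1 \left(-11\right) - 29\right) = - 3 \left(-11 - 29\right) = \left(-3\right) \left(-40\right) = 120$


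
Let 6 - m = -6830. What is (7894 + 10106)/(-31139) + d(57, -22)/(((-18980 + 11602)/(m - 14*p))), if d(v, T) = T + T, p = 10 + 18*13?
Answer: 2276496360/114871771 ≈ 19.818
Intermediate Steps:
m = 6836 (m = 6 - 1*(-6830) = 6 + 6830 = 6836)
p = 244 (p = 10 + 234 = 244)
d(v, T) = 2*T
(7894 + 10106)/(-31139) + d(57, -22)/(((-18980 + 11602)/(m - 14*p))) = (7894 + 10106)/(-31139) + (2*(-22))/(((-18980 + 11602)/(6836 - 14*244))) = 18000*(-1/31139) - 44/((-7378/(6836 - 3416))) = -18000/31139 - 44/((-7378/3420)) = -18000/31139 - 44/((-7378*1/3420)) = -18000/31139 - 44/(-3689/1710) = -18000/31139 - 44*(-1710/3689) = -18000/31139 + 75240/3689 = 2276496360/114871771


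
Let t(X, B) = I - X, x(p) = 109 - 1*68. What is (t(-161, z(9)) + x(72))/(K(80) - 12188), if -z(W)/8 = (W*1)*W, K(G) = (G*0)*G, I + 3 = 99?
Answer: -149/6094 ≈ -0.024450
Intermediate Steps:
I = 96 (I = -3 + 99 = 96)
K(G) = 0 (K(G) = 0*G = 0)
x(p) = 41 (x(p) = 109 - 68 = 41)
z(W) = -8*W² (z(W) = -8*W*1*W = -8*W*W = -8*W²)
t(X, B) = 96 - X
(t(-161, z(9)) + x(72))/(K(80) - 12188) = ((96 - 1*(-161)) + 41)/(0 - 12188) = ((96 + 161) + 41)/(-12188) = (257 + 41)*(-1/12188) = 298*(-1/12188) = -149/6094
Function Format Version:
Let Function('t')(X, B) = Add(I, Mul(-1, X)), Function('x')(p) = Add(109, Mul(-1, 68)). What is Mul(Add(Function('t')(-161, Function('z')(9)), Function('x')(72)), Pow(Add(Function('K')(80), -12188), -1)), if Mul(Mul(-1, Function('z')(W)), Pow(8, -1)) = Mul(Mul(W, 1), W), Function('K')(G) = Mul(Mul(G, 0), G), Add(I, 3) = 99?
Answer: Rational(-149, 6094) ≈ -0.024450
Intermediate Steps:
I = 96 (I = Add(-3, 99) = 96)
Function('K')(G) = 0 (Function('K')(G) = Mul(0, G) = 0)
Function('x')(p) = 41 (Function('x')(p) = Add(109, -68) = 41)
Function('z')(W) = Mul(-8, Pow(W, 2)) (Function('z')(W) = Mul(-8, Mul(Mul(W, 1), W)) = Mul(-8, Mul(W, W)) = Mul(-8, Pow(W, 2)))
Function('t')(X, B) = Add(96, Mul(-1, X))
Mul(Add(Function('t')(-161, Function('z')(9)), Function('x')(72)), Pow(Add(Function('K')(80), -12188), -1)) = Mul(Add(Add(96, Mul(-1, -161)), 41), Pow(Add(0, -12188), -1)) = Mul(Add(Add(96, 161), 41), Pow(-12188, -1)) = Mul(Add(257, 41), Rational(-1, 12188)) = Mul(298, Rational(-1, 12188)) = Rational(-149, 6094)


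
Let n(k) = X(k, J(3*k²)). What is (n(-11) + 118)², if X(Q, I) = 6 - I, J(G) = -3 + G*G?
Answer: 17329616164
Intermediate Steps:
J(G) = -3 + G²
n(k) = 9 - 9*k⁴ (n(k) = 6 - (-3 + (3*k²)²) = 6 - (-3 + 9*k⁴) = 6 + (3 - 9*k⁴) = 9 - 9*k⁴)
(n(-11) + 118)² = ((9 - 9*(-11)⁴) + 118)² = ((9 - 9*14641) + 118)² = ((9 - 131769) + 118)² = (-131760 + 118)² = (-131642)² = 17329616164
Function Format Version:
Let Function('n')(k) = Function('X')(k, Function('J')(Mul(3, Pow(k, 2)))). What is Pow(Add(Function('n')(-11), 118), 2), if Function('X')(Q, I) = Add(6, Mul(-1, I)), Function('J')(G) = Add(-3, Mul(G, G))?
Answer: 17329616164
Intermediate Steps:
Function('J')(G) = Add(-3, Pow(G, 2))
Function('n')(k) = Add(9, Mul(-9, Pow(k, 4))) (Function('n')(k) = Add(6, Mul(-1, Add(-3, Pow(Mul(3, Pow(k, 2)), 2)))) = Add(6, Mul(-1, Add(-3, Mul(9, Pow(k, 4))))) = Add(6, Add(3, Mul(-9, Pow(k, 4)))) = Add(9, Mul(-9, Pow(k, 4))))
Pow(Add(Function('n')(-11), 118), 2) = Pow(Add(Add(9, Mul(-9, Pow(-11, 4))), 118), 2) = Pow(Add(Add(9, Mul(-9, 14641)), 118), 2) = Pow(Add(Add(9, -131769), 118), 2) = Pow(Add(-131760, 118), 2) = Pow(-131642, 2) = 17329616164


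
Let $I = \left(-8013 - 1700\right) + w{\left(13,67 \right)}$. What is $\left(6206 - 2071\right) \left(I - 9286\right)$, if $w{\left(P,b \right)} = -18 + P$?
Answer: $-78581540$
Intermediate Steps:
$I = -9718$ ($I = \left(-8013 - 1700\right) + \left(-18 + 13\right) = -9713 - 5 = -9718$)
$\left(6206 - 2071\right) \left(I - 9286\right) = \left(6206 - 2071\right) \left(-9718 - 9286\right) = 4135 \left(-19004\right) = -78581540$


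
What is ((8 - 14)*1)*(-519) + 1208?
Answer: 4322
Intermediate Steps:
((8 - 14)*1)*(-519) + 1208 = -6*1*(-519) + 1208 = -6*(-519) + 1208 = 3114 + 1208 = 4322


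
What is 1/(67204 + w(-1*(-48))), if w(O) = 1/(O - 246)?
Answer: 198/13306391 ≈ 1.4880e-5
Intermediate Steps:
w(O) = 1/(-246 + O)
1/(67204 + w(-1*(-48))) = 1/(67204 + 1/(-246 - 1*(-48))) = 1/(67204 + 1/(-246 + 48)) = 1/(67204 + 1/(-198)) = 1/(67204 - 1/198) = 1/(13306391/198) = 198/13306391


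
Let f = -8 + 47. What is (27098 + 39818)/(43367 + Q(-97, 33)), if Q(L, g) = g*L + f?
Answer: 66916/40205 ≈ 1.6644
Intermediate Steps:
f = 39
Q(L, g) = 39 + L*g (Q(L, g) = g*L + 39 = L*g + 39 = 39 + L*g)
(27098 + 39818)/(43367 + Q(-97, 33)) = (27098 + 39818)/(43367 + (39 - 97*33)) = 66916/(43367 + (39 - 3201)) = 66916/(43367 - 3162) = 66916/40205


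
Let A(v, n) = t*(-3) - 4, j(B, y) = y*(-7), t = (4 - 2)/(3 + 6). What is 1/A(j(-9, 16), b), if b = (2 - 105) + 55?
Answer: -3/14 ≈ -0.21429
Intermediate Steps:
t = 2/9 ≈ 0.22222
j(B, y) = -7*y
b = -48 (b = -103 + 55 = -48)
A(v, n) = -14/3 (A(v, n) = (2/9)*(-3) - 4 = -⅔ - 4 = -14/3)
1/A(j(-9, 16), b) = 1/(-14/3) = -3/14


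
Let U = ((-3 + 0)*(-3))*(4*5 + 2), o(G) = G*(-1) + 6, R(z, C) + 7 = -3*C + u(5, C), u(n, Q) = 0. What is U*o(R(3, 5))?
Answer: 5544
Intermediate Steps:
R(z, C) = -7 - 3*C (R(z, C) = -7 + (-3*C + 0) = -7 - 3*C)
o(G) = 6 - G (o(G) = -G + 6 = 6 - G)
U = 198 (U = (-3*(-3))*(20 + 2) = 9*22 = 198)
U*o(R(3, 5)) = 198*(6 - (-7 - 3*5)) = 198*(6 - (-7 - 15)) = 198*(6 - 1*(-22)) = 198*(6 + 22) = 198*28 = 5544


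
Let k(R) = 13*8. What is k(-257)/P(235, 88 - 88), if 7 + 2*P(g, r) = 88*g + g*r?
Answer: 208/20673 ≈ 0.010061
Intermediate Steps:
k(R) = 104
P(g, r) = -7/2 + 44*g + g*r/2 (P(g, r) = -7/2 + (88*g + g*r)/2 = -7/2 + (44*g + g*r/2) = -7/2 + 44*g + g*r/2)
k(-257)/P(235, 88 - 88) = 104/(-7/2 + 44*235 + (½)*235*(88 - 88)) = 104/(-7/2 + 10340 + (½)*235*0) = 104/(-7/2 + 10340 + 0) = 104/(20673/2) = 104*(2/20673) = 208/20673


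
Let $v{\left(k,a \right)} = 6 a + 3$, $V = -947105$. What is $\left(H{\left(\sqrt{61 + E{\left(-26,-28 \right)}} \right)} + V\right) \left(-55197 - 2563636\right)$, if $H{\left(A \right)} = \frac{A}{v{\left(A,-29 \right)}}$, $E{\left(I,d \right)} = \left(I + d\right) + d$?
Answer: $2480309828465 + \frac{2618833 i \sqrt{21}}{171} \approx 2.4803 \cdot 10^{12} + 70181.0 i$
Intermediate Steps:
$E{\left(I,d \right)} = I + 2 d$
$v{\left(k,a \right)} = 3 + 6 a$
$H{\left(A \right)} = - \frac{A}{171}$ ($H{\left(A \right)} = \frac{A}{3 + 6 \left(-29\right)} = \frac{A}{3 - 174} = \frac{A}{-171} = A \left(- \frac{1}{171}\right) = - \frac{A}{171}$)
$\left(H{\left(\sqrt{61 + E{\left(-26,-28 \right)}} \right)} + V\right) \left(-55197 - 2563636\right) = \left(- \frac{\sqrt{61 + \left(-26 + 2 \left(-28\right)\right)}}{171} - 947105\right) \left(-55197 - 2563636\right) = \left(- \frac{\sqrt{61 - 82}}{171} - 947105\right) \left(-2618833\right) = \left(- \frac{\sqrt{-21}}{171} - 947105\right) \left(-2618833\right) = \left(- \frac{i \sqrt{21}}{171} - 947105\right) \left(-2618833\right) = \left(-947105 - \frac{i \sqrt{21}}{171}\right) \left(-2618833\right) = 2480309828465 + \frac{2618833 i \sqrt{21}}{171}$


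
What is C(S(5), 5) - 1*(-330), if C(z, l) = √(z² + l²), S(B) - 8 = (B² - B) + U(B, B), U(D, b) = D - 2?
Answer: 330 + √986 ≈ 361.40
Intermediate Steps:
U(D, b) = -2 + D
S(B) = 6 + B² (S(B) = 8 + ((B² - B) + (-2 + B)) = 8 + (-2 + B²) = 6 + B²)
C(z, l) = √(l² + z²)
C(S(5), 5) - 1*(-330) = √(5² + (6 + 5²)²) - 1*(-330) = √(25 + (6 + 25)²) + 330 = √(25 + 31²) + 330 = √(25 + 961) + 330 = √986 + 330 = 330 + √986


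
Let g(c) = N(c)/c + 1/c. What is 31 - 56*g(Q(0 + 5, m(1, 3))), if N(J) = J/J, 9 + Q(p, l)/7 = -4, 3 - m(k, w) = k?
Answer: 419/13 ≈ 32.231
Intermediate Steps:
m(k, w) = 3 - k
Q(p, l) = -91 (Q(p, l) = -63 + 7*(-4) = -63 - 28 = -91)
N(J) = 1
g(c) = 2/c (g(c) = 1/c + 1/c = 2/c)
31 - 56*g(Q(0 + 5, m(1, 3))) = 31 - 112/(-91) = 31 - 112*(-1)/91 = 31 - 56*(-2/91) = 31 + 16/13 = 419/13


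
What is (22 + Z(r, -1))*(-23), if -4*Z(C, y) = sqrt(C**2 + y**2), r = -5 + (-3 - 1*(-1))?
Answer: -506 + 115*sqrt(2)/4 ≈ -465.34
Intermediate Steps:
r = -7 (r = -5 + (-3 + 1) = -5 - 2 = -7)
Z(C, y) = -sqrt(C**2 + y**2)/4
(22 + Z(r, -1))*(-23) = (22 - sqrt((-7)**2 + (-1)**2)/4)*(-23) = (22 - sqrt(49 + 1)/4)*(-23) = (22 - 5*sqrt(2)/4)*(-23) = -506 + 115*sqrt(2)/4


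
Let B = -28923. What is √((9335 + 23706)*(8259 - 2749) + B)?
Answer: √182026987 ≈ 13492.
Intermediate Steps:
√((9335 + 23706)*(8259 - 2749) + B) = √((9335 + 23706)*(8259 - 2749) - 28923) = √(33041*5510 - 28923) = √(182055910 - 28923) = √182026987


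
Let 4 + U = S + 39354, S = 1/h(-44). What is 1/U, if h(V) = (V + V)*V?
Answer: 3872/152363201 ≈ 2.5413e-5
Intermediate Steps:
h(V) = 2*V² (h(V) = (2*V)*V = 2*V²)
S = 1/3872 (S = 1/(2*(-44)²) = 1/(2*1936) = 1/3872 ≈ 0.00025826)
U = 152363201/3872 (U = -4 + (1/3872 + 39354) = -4 + 152378689/3872 = 152363201/3872 ≈ 39350.)
1/U = 1/(152363201/3872) = 3872/152363201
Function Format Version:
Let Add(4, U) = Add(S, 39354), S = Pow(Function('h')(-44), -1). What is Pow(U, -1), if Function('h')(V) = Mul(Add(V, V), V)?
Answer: Rational(3872, 152363201) ≈ 2.5413e-5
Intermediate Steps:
Function('h')(V) = Mul(2, Pow(V, 2)) (Function('h')(V) = Mul(Mul(2, V), V) = Mul(2, Pow(V, 2)))
S = Rational(1, 3872) (S = Pow(Mul(2, Pow(-44, 2)), -1) = Pow(Mul(2, 1936), -1) = Pow(3872, -1) = Rational(1, 3872) ≈ 0.00025826)
U = Rational(152363201, 3872) (U = Add(-4, Add(Rational(1, 3872), 39354)) = Add(-4, Rational(152378689, 3872)) = Rational(152363201, 3872) ≈ 39350.)
Pow(U, -1) = Pow(Rational(152363201, 3872), -1) = Rational(3872, 152363201)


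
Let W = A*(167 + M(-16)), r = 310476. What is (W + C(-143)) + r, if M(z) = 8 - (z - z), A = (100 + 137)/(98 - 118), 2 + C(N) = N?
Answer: 1233029/4 ≈ 3.0826e+5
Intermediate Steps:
C(N) = -2 + N
A = -237/20 (A = 237/(-20) = 237*(-1/20) = -237/20 ≈ -11.850)
M(z) = 8 (M(z) = 8 - 1*0 = 8 + 0 = 8)
W = -8295/4 (W = -237*(167 + 8)/20 = -237/20*175 = -8295/4 ≈ -2073.8)
(W + C(-143)) + r = (-8295/4 + (-2 - 143)) + 310476 = (-8295/4 - 145) + 310476 = -8875/4 + 310476 = 1233029/4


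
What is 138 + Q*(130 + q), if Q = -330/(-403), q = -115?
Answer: 60564/403 ≈ 150.28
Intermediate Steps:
Q = 330/403 (Q = -330*(-1/403) = 330/403 ≈ 0.81886)
138 + Q*(130 + q) = 138 + 330*(130 - 115)/403 = 138 + (330/403)*15 = 138 + 4950/403 = 60564/403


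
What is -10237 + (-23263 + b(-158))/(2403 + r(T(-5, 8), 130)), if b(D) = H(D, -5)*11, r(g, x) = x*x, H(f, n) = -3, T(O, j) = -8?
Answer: -197628107/19303 ≈ -10238.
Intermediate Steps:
r(g, x) = x²
b(D) = -33 (b(D) = -3*11 = -33)
-10237 + (-23263 + b(-158))/(2403 + r(T(-5, 8), 130)) = -10237 + (-23263 - 33)/(2403 + 130²) = -10237 - 23296/(2403 + 16900) = -10237 - 23296/19303 = -197628107/19303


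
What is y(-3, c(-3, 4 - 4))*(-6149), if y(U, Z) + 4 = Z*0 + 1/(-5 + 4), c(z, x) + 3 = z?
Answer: 30745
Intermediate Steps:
c(z, x) = -3 + z
y(U, Z) = -5 (y(U, Z) = -4 + (Z*0 + 1/(-5 + 4)) = -4 + (0 + 1/(-1)) = -4 + (0 - 1) = -4 - 1 = -5)
y(-3, c(-3, 4 - 4))*(-6149) = -5*(-6149) = 30745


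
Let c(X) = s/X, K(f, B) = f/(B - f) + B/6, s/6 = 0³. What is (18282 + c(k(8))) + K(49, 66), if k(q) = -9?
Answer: 311030/17 ≈ 18296.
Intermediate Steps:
s = 0 (s = 6*0³ = 6*0 = 0)
K(f, B) = B/6 + f/(B - f) (K(f, B) = f/(B - f) + B*(⅙) = f/(B - f) + B/6 = B/6 + f/(B - f))
c(X) = 0 (c(X) = 0/X = 0)
(18282 + c(k(8))) + K(49, 66) = (18282 + 0) + (49 + (⅙)*66² - ⅙*66*49)/(66 - 1*49) = 18282 + (49 + (⅙)*4356 - 539)/(66 - 49) = 18282 + (49 + 726 - 539)/17 = 18282 + (1/17)*236 = 18282 + 236/17 = 311030/17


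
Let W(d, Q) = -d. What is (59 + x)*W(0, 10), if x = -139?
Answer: 0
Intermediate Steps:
(59 + x)*W(0, 10) = (59 - 139)*(-1*0) = -80*0 = 0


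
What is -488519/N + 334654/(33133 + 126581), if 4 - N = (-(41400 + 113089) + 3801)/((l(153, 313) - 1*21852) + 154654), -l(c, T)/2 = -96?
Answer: -2594101359524587/27257749524 ≈ -95169.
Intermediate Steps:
l(c, T) = 192 (l(c, T) = -2*(-96) = 192)
N = 341332/66497 (N = 4 - (-(41400 + 113089) + 3801)/((192 - 1*21852) + 154654) = 4 - (-1*154489 + 3801)/((192 - 21852) + 154654) = 4 - (-154489 + 3801)/(-21660 + 154654) = 4 - (-150688)/132994 = 4 - 1*(-75344/66497) = 4 + 75344/66497 = 341332/66497 ≈ 5.1330)
-488519/N + 334654/(33133 + 126581) = -488519/341332/66497 + 334654/(33133 + 126581) = -488519*66497/341332 + 334654/159714 = -32485047943/341332 + 334654*(1/159714) = -32485047943/341332 + 167327/79857 = -2594101359524587/27257749524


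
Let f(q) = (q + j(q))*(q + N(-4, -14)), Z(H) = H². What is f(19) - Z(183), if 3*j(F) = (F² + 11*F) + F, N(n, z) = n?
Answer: -30259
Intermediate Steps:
j(F) = 4*F + F²/3 (j(F) = ((F² + 11*F) + F)/3 = (F² + 12*F)/3 = 4*F + F²/3)
f(q) = (-4 + q)*(q + q*(12 + q)/3) (f(q) = (q + q*(12 + q)/3)*(q - 4) = (q + q*(12 + q)/3)*(-4 + q) = (-4 + q)*(q + q*(12 + q)/3))
f(19) - Z(183) = (⅓)*19*(-60 - 1*19 + 19*(12 + 19)) - 1*183² = (⅓)*19*(-60 - 19 + 19*31) - 1*33489 = (⅓)*19*(-60 - 19 + 589) - 33489 = (⅓)*19*510 - 33489 = 3230 - 33489 = -30259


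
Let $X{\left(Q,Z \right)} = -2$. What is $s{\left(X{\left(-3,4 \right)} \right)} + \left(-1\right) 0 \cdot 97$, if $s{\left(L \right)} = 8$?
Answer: $8$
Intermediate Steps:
$s{\left(X{\left(-3,4 \right)} \right)} + \left(-1\right) 0 \cdot 97 = 8 + \left(-1\right) 0 \cdot 97 = 8 + 0 \cdot 97 = 8 + 0 = 8$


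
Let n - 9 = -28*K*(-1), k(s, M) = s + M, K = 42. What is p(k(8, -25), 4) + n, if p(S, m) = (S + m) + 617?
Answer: 1789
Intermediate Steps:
k(s, M) = M + s
p(S, m) = 617 + S + m
n = 1185 (n = 9 - 28*42*(-1) = 9 - 1176*(-1) = 9 + 1176 = 1185)
p(k(8, -25), 4) + n = (617 + (-25 + 8) + 4) + 1185 = (617 - 17 + 4) + 1185 = 604 + 1185 = 1789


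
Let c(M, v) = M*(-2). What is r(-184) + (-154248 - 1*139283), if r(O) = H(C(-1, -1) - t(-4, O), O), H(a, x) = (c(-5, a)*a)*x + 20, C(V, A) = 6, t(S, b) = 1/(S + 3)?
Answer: -306391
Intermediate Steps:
t(S, b) = 1/(3 + S)
c(M, v) = -2*M
H(a, x) = 20 + 10*a*x (H(a, x) = ((-2*(-5))*a)*x + 20 = (10*a)*x + 20 = 10*a*x + 20 = 20 + 10*a*x)
r(O) = 20 + 70*O (r(O) = 20 + 10*(6 - 1/(3 - 4))*O = 20 + 10*(6 - 1/(-1))*O = 20 + 10*(6 - 1*(-1))*O = 20 + 10*(6 + 1)*O = 20 + 10*7*O = 20 + 70*O)
r(-184) + (-154248 - 1*139283) = (20 + 70*(-184)) + (-154248 - 1*139283) = (20 - 12880) + (-154248 - 139283) = -12860 - 293531 = -306391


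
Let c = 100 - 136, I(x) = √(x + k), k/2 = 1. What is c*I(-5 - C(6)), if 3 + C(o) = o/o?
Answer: -36*I ≈ -36.0*I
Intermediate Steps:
k = 2 (k = 2*1 = 2)
C(o) = -2 (C(o) = -3 + o/o = -3 + 1 = -2)
I(x) = √(2 + x) (I(x) = √(x + 2) = √(2 + x))
c = -36
c*I(-5 - C(6)) = -36*√(2 + (-5 - 1*(-2))) = -36*√(2 + (-5 + 2)) = -36*√(2 - 3) = -36*I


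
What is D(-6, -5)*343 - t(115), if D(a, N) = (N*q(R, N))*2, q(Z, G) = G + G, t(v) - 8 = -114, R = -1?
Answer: 34406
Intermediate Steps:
t(v) = -106 (t(v) = 8 - 114 = -106)
q(Z, G) = 2*G
D(a, N) = 4*N² (D(a, N) = (N*(2*N))*2 = (2*N²)*2 = 4*N²)
D(-6, -5)*343 - t(115) = (4*(-5)²)*343 - 1*(-106) = (4*25)*343 + 106 = 100*343 + 106 = 34300 + 106 = 34406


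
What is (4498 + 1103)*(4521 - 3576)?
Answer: 5292945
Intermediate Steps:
(4498 + 1103)*(4521 - 3576) = 5601*945 = 5292945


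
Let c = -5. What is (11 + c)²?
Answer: 36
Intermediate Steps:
(11 + c)² = (11 - 5)² = 6² = 36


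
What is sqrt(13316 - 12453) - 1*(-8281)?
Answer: 8281 + sqrt(863) ≈ 8310.4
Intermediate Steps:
sqrt(13316 - 12453) - 1*(-8281) = sqrt(863) + 8281 = 8281 + sqrt(863)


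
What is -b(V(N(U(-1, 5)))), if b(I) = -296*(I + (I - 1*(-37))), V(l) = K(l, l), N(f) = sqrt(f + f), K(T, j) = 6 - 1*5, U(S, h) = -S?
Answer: 11544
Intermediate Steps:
K(T, j) = 1 (K(T, j) = 6 - 5 = 1)
N(f) = sqrt(2)*sqrt(f) (N(f) = sqrt(2*f) = sqrt(2)*sqrt(f))
V(l) = 1
b(I) = -10952 - 592*I (b(I) = -296*(I + (I + 37)) = -296*(I + (37 + I)) = -296*(37 + 2*I) = -10952 - 592*I)
-b(V(N(U(-1, 5)))) = -(-10952 - 592*1) = -(-10952 - 592) = -1*(-11544) = 11544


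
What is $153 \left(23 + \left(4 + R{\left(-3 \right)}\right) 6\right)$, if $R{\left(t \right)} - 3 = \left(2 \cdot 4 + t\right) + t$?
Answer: $11781$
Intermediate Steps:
$R{\left(t \right)} = 11 + 2 t$ ($R{\left(t \right)} = 3 + \left(\left(2 \cdot 4 + t\right) + t\right) = 3 + \left(\left(8 + t\right) + t\right) = 3 + \left(8 + 2 t\right) = 11 + 2 t$)
$153 \left(23 + \left(4 + R{\left(-3 \right)}\right) 6\right) = 153 \left(23 + \left(4 + \left(11 + 2 \left(-3\right)\right)\right) 6\right) = 153 \left(23 + \left(4 + \left(11 - 6\right)\right) 6\right) = 153 \left(23 + \left(4 + 5\right) 6\right) = 153 \left(23 + 9 \cdot 6\right) = 153 \left(23 + 54\right) = 153 \cdot 77 = 11781$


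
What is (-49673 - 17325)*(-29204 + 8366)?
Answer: 1396104324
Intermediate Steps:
(-49673 - 17325)*(-29204 + 8366) = -66998*(-20838) = 1396104324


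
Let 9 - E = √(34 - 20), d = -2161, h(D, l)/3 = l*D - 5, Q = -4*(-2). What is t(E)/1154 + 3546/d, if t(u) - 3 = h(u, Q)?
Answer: -1825620/1246897 - 12*√14/577 ≈ -1.5419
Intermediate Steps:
Q = 8
h(D, l) = -15 + 3*D*l (h(D, l) = 3*(l*D - 5) = 3*(D*l - 5) = 3*(-5 + D*l) = -15 + 3*D*l)
E = 9 - √14 (E = 9 - √(34 - 20) = 9 - √14 ≈ 5.2583)
t(u) = -12 + 24*u (t(u) = 3 + (-15 + 3*u*8) = 3 + (-15 + 24*u) = -12 + 24*u)
t(E)/1154 + 3546/d = (-12 + 24*(9 - √14))/1154 + 3546/(-2161) = (-12 + (216 - 24*√14))*(1/1154) + 3546*(-1/2161) = (204 - 24*√14)*(1/1154) - 3546/2161 = (102/577 - 12*√14/577) - 3546/2161 = -1825620/1246897 - 12*√14/577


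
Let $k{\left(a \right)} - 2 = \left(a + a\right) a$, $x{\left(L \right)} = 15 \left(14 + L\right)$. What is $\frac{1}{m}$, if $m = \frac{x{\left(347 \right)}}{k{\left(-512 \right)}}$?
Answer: $\frac{104858}{1083} \approx 96.822$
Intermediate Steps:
$x{\left(L \right)} = 210 + 15 L$
$k{\left(a \right)} = 2 + 2 a^{2}$ ($k{\left(a \right)} = 2 + \left(a + a\right) a = 2 + 2 a a = 2 + 2 a^{2}$)
$m = \frac{1083}{104858}$ ($m = \frac{210 + 15 \cdot 347}{2 + 2 \left(-512\right)^{2}} = \frac{210 + 5205}{2 + 2 \cdot 262144} = \frac{5415}{2 + 524288} = \frac{5415}{524290} = 5415 \cdot \frac{1}{524290} = \frac{1083}{104858} \approx 0.010328$)
$\frac{1}{m} = \frac{1}{\frac{1083}{104858}} = \frac{104858}{1083}$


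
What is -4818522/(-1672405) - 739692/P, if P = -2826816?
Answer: 1238178307101/393965101040 ≈ 3.1429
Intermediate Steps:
-4818522/(-1672405) - 739692/P = -4818522/(-1672405) - 739692/(-2826816) = -4818522*(-1/1672405) - 739692*(-1/2826816) = 4818522/1672405 + 61641/235568 = 1238178307101/393965101040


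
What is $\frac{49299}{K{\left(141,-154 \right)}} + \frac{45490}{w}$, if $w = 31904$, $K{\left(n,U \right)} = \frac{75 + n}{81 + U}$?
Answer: $- \frac{2391815641}{143568} \approx -16660.0$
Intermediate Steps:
$K{\left(n,U \right)} = \frac{75 + n}{81 + U}$
$\frac{49299}{K{\left(141,-154 \right)}} + \frac{45490}{w} = \frac{49299}{\frac{1}{81 - 154} \left(75 + 141\right)} + \frac{45490}{31904} = \frac{49299}{\frac{1}{-73} \cdot 216} + 45490 \cdot \frac{1}{31904} = \frac{49299}{\left(- \frac{1}{73}\right) 216} + \frac{22745}{15952} = \frac{49299}{- \frac{216}{73}} + \frac{22745}{15952} = 49299 \left(- \frac{73}{216}\right) + \frac{22745}{15952} = - \frac{1199609}{72} + \frac{22745}{15952} = - \frac{2391815641}{143568}$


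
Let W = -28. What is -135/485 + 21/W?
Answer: -399/388 ≈ -1.0284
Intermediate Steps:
-135/485 + 21/W = -135/485 + 21/(-28) = -135*1/485 + 21*(-1/28) = -27/97 - ¾ = -399/388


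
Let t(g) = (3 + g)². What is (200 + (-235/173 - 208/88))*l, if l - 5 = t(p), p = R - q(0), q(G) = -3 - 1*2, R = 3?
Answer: 47063142/1903 ≈ 24731.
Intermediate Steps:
q(G) = -5 (q(G) = -3 - 2 = -5)
p = 8 (p = 3 - 1*(-5) = 3 + 5 = 8)
l = 126 (l = 5 + (3 + 8)² = 5 + 11² = 5 + 121 = 126)
(200 + (-235/173 - 208/88))*l = (200 + (-235/173 - 208/88))*126 = (200 + (-235*1/173 - 208*1/88))*126 = (200 + (-235/173 - 26/11))*126 = (200 - 7083/1903)*126 = (373517/1903)*126 = 47063142/1903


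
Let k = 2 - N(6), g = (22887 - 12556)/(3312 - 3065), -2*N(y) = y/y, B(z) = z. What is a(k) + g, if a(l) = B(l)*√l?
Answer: 10331/247 + 5*√10/4 ≈ 45.779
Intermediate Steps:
N(y) = -½ (N(y) = -y/(2*y) = -½*1 = -½)
g = 10331/247 ≈ 41.826
k = 5/2 (k = 2 - 1*(-½) = 2 + ½ = 5/2 ≈ 2.5000)
a(l) = l^(3/2) (a(l) = l*√l = l^(3/2))
a(k) + g = (5/2)^(3/2) + 10331/247 = 5*√10/4 + 10331/247 = 10331/247 + 5*√10/4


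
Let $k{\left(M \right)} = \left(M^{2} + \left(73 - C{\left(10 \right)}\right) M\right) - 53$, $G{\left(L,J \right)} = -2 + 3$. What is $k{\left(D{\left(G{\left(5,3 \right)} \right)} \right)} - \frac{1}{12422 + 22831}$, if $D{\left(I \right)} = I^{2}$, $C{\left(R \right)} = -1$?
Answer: $\frac{775565}{35253} \approx 22.0$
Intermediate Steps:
$G{\left(L,J \right)} = 1$
$k{\left(M \right)} = -53 + M^{2} + 74 M$ ($k{\left(M \right)} = \left(M^{2} + \left(73 - -1\right) M\right) - 53 = \left(M^{2} + \left(73 + 1\right) M\right) - 53 = \left(M^{2} + 74 M\right) - 53 = -53 + M^{2} + 74 M$)
$k{\left(D{\left(G{\left(5,3 \right)} \right)} \right)} - \frac{1}{12422 + 22831} = \left(-53 + \left(1^{2}\right)^{2} + 74 \cdot 1^{2}\right) - \frac{1}{12422 + 22831} = \left(-53 + 1^{2} + 74 \cdot 1\right) - \frac{1}{35253} = \left(-53 + 1 + 74\right) - \frac{1}{35253} = 22 - \frac{1}{35253} = \frac{775565}{35253}$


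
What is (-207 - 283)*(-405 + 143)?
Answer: 128380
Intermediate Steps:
(-207 - 283)*(-405 + 143) = -490*(-262) = 128380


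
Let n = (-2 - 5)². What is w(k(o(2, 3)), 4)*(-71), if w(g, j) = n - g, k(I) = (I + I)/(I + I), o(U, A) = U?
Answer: -3408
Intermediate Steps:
k(I) = 1 (k(I) = (2*I)/((2*I)) = (2*I)*(1/(2*I)) = 1)
n = 49 (n = (-7)² = 49)
w(g, j) = 49 - g
w(k(o(2, 3)), 4)*(-71) = (49 - 1*1)*(-71) = (49 - 1)*(-71) = 48*(-71) = -3408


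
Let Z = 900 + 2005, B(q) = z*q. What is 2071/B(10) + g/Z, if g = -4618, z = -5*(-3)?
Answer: 1064711/87150 ≈ 12.217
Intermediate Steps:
z = 15
B(q) = 15*q
Z = 2905
2071/B(10) + g/Z = 2071/((15*10)) - 4618/2905 = 2071/150 - 4618*1/2905 = 2071*(1/150) - 4618/2905 = 2071/150 - 4618/2905 = 1064711/87150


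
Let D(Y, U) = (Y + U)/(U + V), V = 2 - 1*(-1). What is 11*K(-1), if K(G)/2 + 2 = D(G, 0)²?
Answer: -374/9 ≈ -41.556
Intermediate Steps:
V = 3 (V = 2 + 1 = 3)
D(Y, U) = (U + Y)/(3 + U) (D(Y, U) = (Y + U)/(U + 3) = (U + Y)/(3 + U))
K(G) = -4 + 2*G²/9 (K(G) = -4 + 2*((0 + G)/(3 + 0))² = -4 + 2*(G/3)² = -4 + 2*(G²/9) = -4 + 2*G²/9)
11*K(-1) = 11*(-4 + (2/9)*(-1)²) = 11*(-4 + (2/9)*1) = 11*(-4 + 2/9) = 11*(-34/9) = -374/9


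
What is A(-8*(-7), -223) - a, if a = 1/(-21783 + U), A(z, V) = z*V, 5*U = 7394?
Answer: -1267794243/101521 ≈ -12488.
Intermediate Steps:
U = 7394/5 (U = (⅕)*7394 = 7394/5 ≈ 1478.8)
A(z, V) = V*z
a = -5/101521 (a = 1/(-21783 + 7394/5) = 1/(-101521/5) = -5/101521 ≈ -4.9251e-5)
A(-8*(-7), -223) - a = -(-1784)*(-7) - 1*(-5/101521) = -223*56 + 5/101521 = -12488 + 5/101521 = -1267794243/101521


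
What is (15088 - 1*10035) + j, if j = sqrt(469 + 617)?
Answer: 5053 + sqrt(1086) ≈ 5086.0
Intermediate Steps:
j = sqrt(1086) ≈ 32.955
(15088 - 1*10035) + j = (15088 - 1*10035) + sqrt(1086) = (15088 - 10035) + sqrt(1086) = 5053 + sqrt(1086)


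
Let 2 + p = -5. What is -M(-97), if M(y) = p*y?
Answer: -679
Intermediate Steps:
p = -7 (p = -2 - 5 = -7)
M(y) = -7*y
-M(-97) = -(-7)*(-97) = -1*679 = -679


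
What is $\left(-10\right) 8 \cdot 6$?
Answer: $-480$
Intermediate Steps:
$\left(-10\right) 8 \cdot 6 = \left(-80\right) 6 = -480$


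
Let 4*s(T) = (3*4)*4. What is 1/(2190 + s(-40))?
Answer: 1/2202 ≈ 0.00045413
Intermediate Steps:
s(T) = 12 (s(T) = ((3*4)*4)/4 = (12*4)/4 = (1/4)*48 = 12)
1/(2190 + s(-40)) = 1/(2190 + 12) = 1/2202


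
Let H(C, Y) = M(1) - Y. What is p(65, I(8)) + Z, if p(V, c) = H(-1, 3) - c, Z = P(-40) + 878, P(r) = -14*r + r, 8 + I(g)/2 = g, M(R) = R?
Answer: 1396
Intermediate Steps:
I(g) = -16 + 2*g
P(r) = -13*r
H(C, Y) = 1 - Y
Z = 1398 (Z = -13*(-40) + 878 = 520 + 878 = 1398)
p(V, c) = -2 - c (p(V, c) = (1 - 1*3) - c = (1 - 3) - c = -2 - c)
p(65, I(8)) + Z = (-2 - (-16 + 2*8)) + 1398 = (-2 - (-16 + 16)) + 1398 = (-2 - 1*0) + 1398 = (-2 + 0) + 1398 = -2 + 1398 = 1396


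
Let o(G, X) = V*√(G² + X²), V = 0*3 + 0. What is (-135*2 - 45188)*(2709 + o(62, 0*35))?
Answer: -123145722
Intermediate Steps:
V = 0 (V = 0 + 0 = 0)
o(G, X) = 0 (o(G, X) = 0*√(G² + X²) = 0)
(-135*2 - 45188)*(2709 + o(62, 0*35)) = (-135*2 - 45188)*(2709 + 0) = (-270 - 45188)*2709 = -45458*2709 = -123145722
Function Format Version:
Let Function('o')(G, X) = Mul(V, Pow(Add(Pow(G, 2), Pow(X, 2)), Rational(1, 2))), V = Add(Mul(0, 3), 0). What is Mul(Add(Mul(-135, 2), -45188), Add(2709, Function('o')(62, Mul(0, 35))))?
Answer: -123145722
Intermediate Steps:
V = 0 (V = Add(0, 0) = 0)
Function('o')(G, X) = 0 (Function('o')(G, X) = Mul(0, Pow(Add(Pow(G, 2), Pow(X, 2)), Rational(1, 2))) = 0)
Mul(Add(Mul(-135, 2), -45188), Add(2709, Function('o')(62, Mul(0, 35)))) = Mul(Add(Mul(-135, 2), -45188), Add(2709, 0)) = Mul(Add(-270, -45188), 2709) = Mul(-45458, 2709) = -123145722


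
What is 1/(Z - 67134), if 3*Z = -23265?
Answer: -1/74889 ≈ -1.3353e-5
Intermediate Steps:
Z = -7755 (Z = (1/3)*(-23265) = -7755)
1/(Z - 67134) = 1/(-7755 - 67134) = 1/(-74889) = -1/74889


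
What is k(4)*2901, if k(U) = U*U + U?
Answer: 58020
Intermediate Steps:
k(U) = U + U**2 (k(U) = U**2 + U = U + U**2)
k(4)*2901 = (4*(1 + 4))*2901 = (4*5)*2901 = 20*2901 = 58020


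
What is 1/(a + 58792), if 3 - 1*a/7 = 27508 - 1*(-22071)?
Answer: -1/288240 ≈ -3.4693e-6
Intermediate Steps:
a = -347032 (a = 21 - 7*(27508 - 1*(-22071)) = 21 - 7*(27508 + 22071) = 21 - 7*49579 = 21 - 347053 = -347032)
1/(a + 58792) = 1/(-347032 + 58792) = 1/(-288240) = -1/288240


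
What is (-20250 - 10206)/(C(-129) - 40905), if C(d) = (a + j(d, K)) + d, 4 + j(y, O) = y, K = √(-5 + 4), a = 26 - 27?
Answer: 3807/5146 ≈ 0.73980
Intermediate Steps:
a = -1
K = I (K = √(-1) = I ≈ 1.0*I)
j(y, O) = -4 + y
C(d) = -5 + 2*d (C(d) = (-1 + (-4 + d)) + d = (-5 + d) + d = -5 + 2*d)
(-20250 - 10206)/(C(-129) - 40905) = (-20250 - 10206)/((-5 + 2*(-129)) - 40905) = -30456/((-5 - 258) - 40905) = -30456/(-263 - 40905) = -30456/(-41168) = -30456*(-1/41168) = 3807/5146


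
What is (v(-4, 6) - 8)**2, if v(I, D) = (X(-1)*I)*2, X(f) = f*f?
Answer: 256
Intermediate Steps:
X(f) = f**2
v(I, D) = 2*I (v(I, D) = ((-1)**2*I)*2 = (1*I)*2 = I*2 = 2*I)
(v(-4, 6) - 8)**2 = (2*(-4) - 8)**2 = (-8 - 8)**2 = (-16)**2 = 256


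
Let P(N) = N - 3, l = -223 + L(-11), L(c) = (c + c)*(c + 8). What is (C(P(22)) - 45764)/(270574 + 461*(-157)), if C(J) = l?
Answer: -45921/198197 ≈ -0.23169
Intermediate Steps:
L(c) = 2*c*(8 + c) (L(c) = (2*c)*(8 + c) = 2*c*(8 + c))
l = -157 (l = -223 + 2*(-11)*(8 - 11) = -223 + 2*(-11)*(-3) = -223 + 66 = -157)
P(N) = -3 + N
C(J) = -157
(C(P(22)) - 45764)/(270574 + 461*(-157)) = (-157 - 45764)/(270574 + 461*(-157)) = -45921/(270574 - 72377) = -45921/198197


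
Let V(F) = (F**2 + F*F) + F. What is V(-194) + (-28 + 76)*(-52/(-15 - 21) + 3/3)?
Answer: 225586/3 ≈ 75195.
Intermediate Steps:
V(F) = F + 2*F**2 (V(F) = (F**2 + F**2) + F = 2*F**2 + F = F + 2*F**2)
V(-194) + (-28 + 76)*(-52/(-15 - 21) + 3/3) = -194*(1 + 2*(-194)) + (-28 + 76)*(-52/(-15 - 21) + 3/3) = -194*(1 - 388) + 48*(-52/(-36) + 3*(1/3)) = -194*(-387) + 48*(-52*(-1/36) + 1) = 75078 + 48*(13/9 + 1) = 75078 + 48*(22/9) = 75078 + 352/3 = 225586/3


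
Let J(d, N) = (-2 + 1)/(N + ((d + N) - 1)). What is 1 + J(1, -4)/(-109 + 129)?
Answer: 161/160 ≈ 1.0063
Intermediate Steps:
J(d, N) = -1/(-1 + d + 2*N) (J(d, N) = -1/(N + ((N + d) - 1)) = -1/(N + (-1 + N + d)) = -1/(-1 + d + 2*N))
1 + J(1, -4)/(-109 + 129) = 1 + (-1/(-1 + 1 + 2*(-4)))/(-109 + 129) = 1 - 1/(-1 + 1 - 8)/20 = 1 - 1/(-8)*(1/20) = 1 - 1*(-1/8)*(1/20) = 1 + (1/8)*(1/20) = 1 + 1/160 = 161/160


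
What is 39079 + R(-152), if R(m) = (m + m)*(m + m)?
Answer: 131495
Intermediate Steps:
R(m) = 4*m² (R(m) = (2*m)*(2*m) = 4*m²)
39079 + R(-152) = 39079 + 4*(-152)² = 39079 + 4*23104 = 39079 + 92416 = 131495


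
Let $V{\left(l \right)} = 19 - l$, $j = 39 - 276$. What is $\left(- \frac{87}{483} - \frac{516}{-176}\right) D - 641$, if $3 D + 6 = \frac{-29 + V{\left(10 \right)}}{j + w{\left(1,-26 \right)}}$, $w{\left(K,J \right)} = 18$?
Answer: $- \frac{1504279225}{2327094} \approx -646.42$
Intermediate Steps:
$j = -237$
$D = - \frac{1294}{657}$ ($D = -2 + \frac{\left(-29 + \left(19 - 10\right)\right) \frac{1}{-237 + 18}}{3} = -2 + \frac{\left(-29 + \left(19 - 10\right)\right) \frac{1}{-219}}{3} = -2 + \frac{\left(-29 + 9\right) \left(- \frac{1}{219}\right)}{3} = -2 + \frac{\left(-20\right) \left(- \frac{1}{219}\right)}{3} = -2 + \frac{1}{3} \cdot \frac{20}{219} = -2 + \frac{20}{657} = - \frac{1294}{657} \approx -1.9696$)
$\left(- \frac{87}{483} - \frac{516}{-176}\right) D - 641 = \left(- \frac{87}{483} - \frac{516}{-176}\right) \left(- \frac{1294}{657}\right) - 641 = \left(\left(-87\right) \frac{1}{483} - - \frac{129}{44}\right) \left(- \frac{1294}{657}\right) - 641 = \left(- \frac{29}{161} + \frac{129}{44}\right) \left(- \frac{1294}{657}\right) - 641 = \frac{19493}{7084} \left(- \frac{1294}{657}\right) - 641 = - \frac{12611971}{2327094} - 641 = - \frac{1504279225}{2327094}$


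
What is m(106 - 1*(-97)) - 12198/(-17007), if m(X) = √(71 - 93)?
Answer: 4066/5669 + I*√22 ≈ 0.71723 + 4.6904*I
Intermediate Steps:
m(X) = I*√22 (m(X) = √(-22) = I*√22)
m(106 - 1*(-97)) - 12198/(-17007) = I*√22 - 12198/(-17007) = I*√22 - 12198*(-1/17007) = I*√22 + 4066/5669 = 4066/5669 + I*√22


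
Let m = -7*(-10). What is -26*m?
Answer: -1820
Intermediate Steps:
m = 70
-26*m = -26*70 = -1820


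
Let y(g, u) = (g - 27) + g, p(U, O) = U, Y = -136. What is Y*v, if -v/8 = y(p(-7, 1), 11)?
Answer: -44608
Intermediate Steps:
y(g, u) = -27 + 2*g (y(g, u) = (-27 + g) + g = -27 + 2*g)
v = 328 (v = -8*(-27 + 2*(-7)) = -8*(-27 - 14) = -8*(-41) = 328)
Y*v = -136*328 = -44608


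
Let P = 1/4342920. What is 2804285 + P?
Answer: 12178785412201/4342920 ≈ 2.8043e+6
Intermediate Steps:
P = 1/4342920 ≈ 2.3026e-7
2804285 + P = 2804285 + 1/4342920 = 12178785412201/4342920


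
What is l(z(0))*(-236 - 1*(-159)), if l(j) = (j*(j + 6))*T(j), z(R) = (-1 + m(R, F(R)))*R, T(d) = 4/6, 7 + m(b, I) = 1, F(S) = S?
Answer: 0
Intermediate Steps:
m(b, I) = -6 (m(b, I) = -7 + 1 = -6)
T(d) = ⅔ (T(d) = 4*(⅙) = ⅔)
z(R) = -7*R (z(R) = (-1 - 6)*R = -7*R)
l(j) = 2*j*(6 + j)/3 (l(j) = (j*(j + 6))*(⅔) = (j*(6 + j))*(⅔) = 2*j*(6 + j)/3)
l(z(0))*(-236 - 1*(-159)) = (2*(-7*0)*(6 - 7*0)/3)*(-236 - 1*(-159)) = ((⅔)*0*(6 + 0))*(-236 + 159) = ((⅔)*0*6)*(-77) = 0*(-77) = 0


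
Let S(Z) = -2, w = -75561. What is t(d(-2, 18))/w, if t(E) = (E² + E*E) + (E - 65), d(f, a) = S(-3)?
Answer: 59/75561 ≈ 0.00078083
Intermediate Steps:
d(f, a) = -2
t(E) = -65 + E + 2*E² (t(E) = (E² + E²) + (-65 + E) = 2*E² + (-65 + E) = -65 + E + 2*E²)
t(d(-2, 18))/w = (-65 - 2 + 2*(-2)²)/(-75561) = (-65 - 2 + 2*4)*(-1/75561) = (-65 - 2 + 8)*(-1/75561) = -59*(-1/75561) = 59/75561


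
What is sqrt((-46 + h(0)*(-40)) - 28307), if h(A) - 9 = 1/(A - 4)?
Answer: I*sqrt(28703) ≈ 169.42*I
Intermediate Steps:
h(A) = 9 + 1/(-4 + A) (h(A) = 9 + 1/(A - 4) = 9 + 1/(-4 + A))
sqrt((-46 + h(0)*(-40)) - 28307) = sqrt((-46 + ((-35 + 9*0)/(-4 + 0))*(-40)) - 28307) = sqrt((-46 + ((-35 + 0)/(-4))*(-40)) - 28307) = sqrt((-46 - 1/4*(-35)*(-40)) - 28307) = sqrt((-46 + (35/4)*(-40)) - 28307) = sqrt((-46 - 350) - 28307) = sqrt(-396 - 28307) = sqrt(-28703) = I*sqrt(28703)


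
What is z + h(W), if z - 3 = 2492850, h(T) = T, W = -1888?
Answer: 2490965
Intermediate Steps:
z = 2492853 (z = 3 + 2492850 = 2492853)
z + h(W) = 2492853 - 1888 = 2490965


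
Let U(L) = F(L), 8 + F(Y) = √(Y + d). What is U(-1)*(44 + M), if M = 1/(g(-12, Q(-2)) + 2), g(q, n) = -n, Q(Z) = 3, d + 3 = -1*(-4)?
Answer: -344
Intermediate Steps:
d = 1 (d = -3 - 1*(-4) = -3 + 4 = 1)
F(Y) = -8 + √(1 + Y) (F(Y) = -8 + √(Y + 1) = -8 + √(1 + Y))
U(L) = -8 + √(1 + L)
M = -1 (M = 1/(-1*3 + 2) = 1/(-3 + 2) = 1/(-1) = -1)
U(-1)*(44 + M) = (-8 + √(1 - 1))*(44 - 1) = (-8 + √0)*43 = (-8 + 0)*43 = -8*43 = -344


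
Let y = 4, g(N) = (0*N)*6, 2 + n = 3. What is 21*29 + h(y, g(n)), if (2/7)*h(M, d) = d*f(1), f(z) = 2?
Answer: 609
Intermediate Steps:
n = 1 (n = -2 + 3 = 1)
g(N) = 0 (g(N) = 0*6 = 0)
h(M, d) = 7*d (h(M, d) = 7*(d*2)/2 = 7*(2*d)/2 = 7*d)
21*29 + h(y, g(n)) = 21*29 + 7*0 = 609 + 0 = 609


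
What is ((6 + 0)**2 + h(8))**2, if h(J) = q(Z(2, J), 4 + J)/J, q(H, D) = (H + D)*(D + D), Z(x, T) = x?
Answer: 6084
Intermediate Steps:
q(H, D) = 2*D*(D + H) (q(H, D) = (D + H)*(2*D) = 2*D*(D + H))
h(J) = 2*(4 + J)*(6 + J)/J (h(J) = (2*(4 + J)*((4 + J) + 2))/J = (2*(4 + J)*(6 + J))/J = 2*(4 + J)*(6 + J)/J)
((6 + 0)**2 + h(8))**2 = ((6 + 0)**2 + (20 + 2*8 + 48/8))**2 = (6**2 + (20 + 16 + 48*(1/8)))**2 = (36 + (20 + 16 + 6))**2 = (36 + 42)**2 = 78**2 = 6084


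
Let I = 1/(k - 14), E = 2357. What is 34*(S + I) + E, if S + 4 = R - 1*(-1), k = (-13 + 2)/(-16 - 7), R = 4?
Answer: 742819/311 ≈ 2388.5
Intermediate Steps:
k = 11/23 (k = -11/(-23) = -11*(-1/23) = 11/23 ≈ 0.47826)
S = 1 (S = -4 + (4 - 1*(-1)) = -4 + (4 + 1) = -4 + 5 = 1)
I = -23/311 (I = 1/(11/23 - 14) = 1/(-311/23) = -23/311 ≈ -0.073955)
34*(S + I) + E = 34*(1 - 23/311) + 2357 = 34*(288/311) + 2357 = 9792/311 + 2357 = 742819/311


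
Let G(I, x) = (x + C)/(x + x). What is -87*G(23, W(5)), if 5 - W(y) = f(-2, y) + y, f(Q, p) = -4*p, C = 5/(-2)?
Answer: -609/16 ≈ -38.063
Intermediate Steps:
C = -5/2 (C = 5*(-1/2) = -5/2 ≈ -2.5000)
W(y) = 5 + 3*y (W(y) = 5 - (-4*y + y) = 5 - (-3)*y = 5 + 3*y)
G(I, x) = (-5/2 + x)/(2*x) (G(I, x) = (x - 5/2)/(x + x) = (-5/2 + x)/((2*x)) = (-5/2 + x)*(1/(2*x)) = (-5/2 + x)/(2*x))
-87*G(23, W(5)) = -87*(-5 + 2*(5 + 3*5))/(4*(5 + 3*5)) = -87*(-5 + 2*(5 + 15))/(4*(5 + 15)) = -87*(-5 + 2*20)/(4*20) = -87*(-5 + 40)/(4*20) = -87*35/(4*20) = -87*7/16 = -609/16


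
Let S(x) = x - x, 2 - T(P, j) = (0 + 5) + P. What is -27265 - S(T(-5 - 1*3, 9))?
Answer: -27265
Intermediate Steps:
T(P, j) = -3 - P (T(P, j) = 2 - ((0 + 5) + P) = 2 - (5 + P) = 2 + (-5 - P) = -3 - P)
S(x) = 0
-27265 - S(T(-5 - 1*3, 9)) = -27265 - 1*0 = -27265 + 0 = -27265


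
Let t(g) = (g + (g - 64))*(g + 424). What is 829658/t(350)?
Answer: 414829/246132 ≈ 1.6854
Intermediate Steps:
t(g) = (-64 + 2*g)*(424 + g) (t(g) = (g + (-64 + g))*(424 + g) = (-64 + 2*g)*(424 + g))
829658/t(350) = 829658/(-27136 + 2*350² + 784*350) = 829658/(-27136 + 2*122500 + 274400) = 829658/(-27136 + 245000 + 274400) = 829658/492264 = 829658*(1/492264) = 414829/246132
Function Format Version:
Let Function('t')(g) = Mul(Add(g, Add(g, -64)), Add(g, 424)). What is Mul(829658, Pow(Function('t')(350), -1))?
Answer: Rational(414829, 246132) ≈ 1.6854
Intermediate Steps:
Function('t')(g) = Mul(Add(-64, Mul(2, g)), Add(424, g)) (Function('t')(g) = Mul(Add(g, Add(-64, g)), Add(424, g)) = Mul(Add(-64, Mul(2, g)), Add(424, g)))
Mul(829658, Pow(Function('t')(350), -1)) = Mul(829658, Pow(Add(-27136, Mul(2, Pow(350, 2)), Mul(784, 350)), -1)) = Mul(829658, Pow(Add(-27136, Mul(2, 122500), 274400), -1)) = Mul(829658, Pow(Add(-27136, 245000, 274400), -1)) = Mul(829658, Pow(492264, -1)) = Mul(829658, Rational(1, 492264)) = Rational(414829, 246132)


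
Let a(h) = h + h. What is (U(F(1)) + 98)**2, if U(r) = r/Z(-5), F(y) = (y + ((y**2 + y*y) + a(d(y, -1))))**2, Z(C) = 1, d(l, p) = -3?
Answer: 11449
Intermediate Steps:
a(h) = 2*h
F(y) = (-6 + y + 2*y**2)**2 (F(y) = (y + ((y**2 + y*y) + 2*(-3)))**2 = (y + ((y**2 + y**2) - 6))**2 = (y + (2*y**2 - 6))**2 = (y + (-6 + 2*y**2))**2 = (-6 + y + 2*y**2)**2)
U(r) = r (U(r) = r/1 = r*1 = r)
(U(F(1)) + 98)**2 = ((-6 + 1 + 2*1**2)**2 + 98)**2 = ((-6 + 1 + 2*1)**2 + 98)**2 = ((-6 + 1 + 2)**2 + 98)**2 = ((-3)**2 + 98)**2 = (9 + 98)**2 = 107**2 = 11449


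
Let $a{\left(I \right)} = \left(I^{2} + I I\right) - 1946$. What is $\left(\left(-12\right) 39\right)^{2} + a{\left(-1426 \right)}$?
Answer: $4284030$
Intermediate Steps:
$a{\left(I \right)} = -1946 + 2 I^{2}$ ($a{\left(I \right)} = \left(I^{2} + I^{2}\right) - 1946 = 2 I^{2} - 1946 = -1946 + 2 I^{2}$)
$\left(\left(-12\right) 39\right)^{2} + a{\left(-1426 \right)} = \left(\left(-12\right) 39\right)^{2} - \left(1946 - 2 \left(-1426\right)^{2}\right) = \left(-468\right)^{2} + \left(-1946 + 2 \cdot 2033476\right) = 219024 + \left(-1946 + 4066952\right) = 219024 + 4065006 = 4284030$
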